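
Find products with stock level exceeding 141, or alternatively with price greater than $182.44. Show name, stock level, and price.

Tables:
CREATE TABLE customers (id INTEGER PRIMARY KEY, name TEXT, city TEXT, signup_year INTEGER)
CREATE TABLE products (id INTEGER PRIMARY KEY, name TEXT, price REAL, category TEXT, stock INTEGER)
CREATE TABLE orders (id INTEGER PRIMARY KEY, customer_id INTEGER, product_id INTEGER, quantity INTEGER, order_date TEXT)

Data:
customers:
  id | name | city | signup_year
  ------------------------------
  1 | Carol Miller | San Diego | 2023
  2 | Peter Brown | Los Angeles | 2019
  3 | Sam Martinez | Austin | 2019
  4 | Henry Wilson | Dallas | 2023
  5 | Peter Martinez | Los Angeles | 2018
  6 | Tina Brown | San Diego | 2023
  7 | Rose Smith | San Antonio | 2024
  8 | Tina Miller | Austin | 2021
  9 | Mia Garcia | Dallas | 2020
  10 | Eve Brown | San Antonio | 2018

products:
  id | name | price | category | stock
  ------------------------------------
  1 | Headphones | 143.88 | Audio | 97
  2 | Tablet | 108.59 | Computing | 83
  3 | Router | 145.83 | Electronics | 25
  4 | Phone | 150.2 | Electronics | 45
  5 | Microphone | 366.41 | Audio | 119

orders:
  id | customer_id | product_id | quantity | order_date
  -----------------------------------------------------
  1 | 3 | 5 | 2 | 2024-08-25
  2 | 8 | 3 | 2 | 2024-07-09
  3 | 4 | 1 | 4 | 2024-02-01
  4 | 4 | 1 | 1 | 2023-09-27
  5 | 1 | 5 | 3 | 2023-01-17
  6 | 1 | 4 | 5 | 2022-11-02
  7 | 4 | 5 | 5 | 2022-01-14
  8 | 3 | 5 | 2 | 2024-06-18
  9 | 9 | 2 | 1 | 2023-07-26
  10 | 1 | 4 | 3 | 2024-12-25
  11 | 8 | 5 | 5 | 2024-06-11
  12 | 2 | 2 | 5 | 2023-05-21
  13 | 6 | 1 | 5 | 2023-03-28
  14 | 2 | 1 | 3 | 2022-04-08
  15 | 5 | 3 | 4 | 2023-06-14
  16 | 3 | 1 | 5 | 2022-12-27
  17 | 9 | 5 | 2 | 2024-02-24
SELECT name, stock, price FROM products WHERE stock > 141 OR price > 182.44

Execution result:
name | stock | price
Microphone | 119 | 366.41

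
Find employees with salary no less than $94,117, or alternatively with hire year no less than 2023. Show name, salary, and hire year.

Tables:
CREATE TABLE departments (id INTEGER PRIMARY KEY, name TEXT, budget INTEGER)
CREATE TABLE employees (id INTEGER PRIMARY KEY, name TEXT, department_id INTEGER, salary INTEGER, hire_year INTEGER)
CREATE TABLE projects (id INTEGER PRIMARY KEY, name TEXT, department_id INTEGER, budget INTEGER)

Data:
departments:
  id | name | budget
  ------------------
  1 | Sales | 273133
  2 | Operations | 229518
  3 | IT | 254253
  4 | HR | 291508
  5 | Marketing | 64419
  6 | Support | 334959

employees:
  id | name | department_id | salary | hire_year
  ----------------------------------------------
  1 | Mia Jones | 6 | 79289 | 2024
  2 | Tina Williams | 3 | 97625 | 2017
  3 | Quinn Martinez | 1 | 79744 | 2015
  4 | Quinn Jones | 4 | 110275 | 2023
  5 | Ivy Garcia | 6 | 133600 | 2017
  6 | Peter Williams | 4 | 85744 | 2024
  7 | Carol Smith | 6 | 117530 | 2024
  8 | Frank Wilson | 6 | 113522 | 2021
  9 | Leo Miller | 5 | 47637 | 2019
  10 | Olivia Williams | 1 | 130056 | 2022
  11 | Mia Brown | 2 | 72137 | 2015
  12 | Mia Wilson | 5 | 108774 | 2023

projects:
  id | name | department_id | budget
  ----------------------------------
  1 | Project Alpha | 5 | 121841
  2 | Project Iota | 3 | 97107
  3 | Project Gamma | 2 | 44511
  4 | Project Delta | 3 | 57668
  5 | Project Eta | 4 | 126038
SELECT name, salary, hire_year FROM employees WHERE salary >= 94117 OR hire_year >= 2023

Execution result:
name | salary | hire_year
Mia Jones | 79289 | 2024
Tina Williams | 97625 | 2017
Quinn Jones | 110275 | 2023
Ivy Garcia | 133600 | 2017
Peter Williams | 85744 | 2024
Carol Smith | 117530 | 2024
Frank Wilson | 113522 | 2021
Olivia Williams | 130056 | 2022
Mia Wilson | 108774 | 2023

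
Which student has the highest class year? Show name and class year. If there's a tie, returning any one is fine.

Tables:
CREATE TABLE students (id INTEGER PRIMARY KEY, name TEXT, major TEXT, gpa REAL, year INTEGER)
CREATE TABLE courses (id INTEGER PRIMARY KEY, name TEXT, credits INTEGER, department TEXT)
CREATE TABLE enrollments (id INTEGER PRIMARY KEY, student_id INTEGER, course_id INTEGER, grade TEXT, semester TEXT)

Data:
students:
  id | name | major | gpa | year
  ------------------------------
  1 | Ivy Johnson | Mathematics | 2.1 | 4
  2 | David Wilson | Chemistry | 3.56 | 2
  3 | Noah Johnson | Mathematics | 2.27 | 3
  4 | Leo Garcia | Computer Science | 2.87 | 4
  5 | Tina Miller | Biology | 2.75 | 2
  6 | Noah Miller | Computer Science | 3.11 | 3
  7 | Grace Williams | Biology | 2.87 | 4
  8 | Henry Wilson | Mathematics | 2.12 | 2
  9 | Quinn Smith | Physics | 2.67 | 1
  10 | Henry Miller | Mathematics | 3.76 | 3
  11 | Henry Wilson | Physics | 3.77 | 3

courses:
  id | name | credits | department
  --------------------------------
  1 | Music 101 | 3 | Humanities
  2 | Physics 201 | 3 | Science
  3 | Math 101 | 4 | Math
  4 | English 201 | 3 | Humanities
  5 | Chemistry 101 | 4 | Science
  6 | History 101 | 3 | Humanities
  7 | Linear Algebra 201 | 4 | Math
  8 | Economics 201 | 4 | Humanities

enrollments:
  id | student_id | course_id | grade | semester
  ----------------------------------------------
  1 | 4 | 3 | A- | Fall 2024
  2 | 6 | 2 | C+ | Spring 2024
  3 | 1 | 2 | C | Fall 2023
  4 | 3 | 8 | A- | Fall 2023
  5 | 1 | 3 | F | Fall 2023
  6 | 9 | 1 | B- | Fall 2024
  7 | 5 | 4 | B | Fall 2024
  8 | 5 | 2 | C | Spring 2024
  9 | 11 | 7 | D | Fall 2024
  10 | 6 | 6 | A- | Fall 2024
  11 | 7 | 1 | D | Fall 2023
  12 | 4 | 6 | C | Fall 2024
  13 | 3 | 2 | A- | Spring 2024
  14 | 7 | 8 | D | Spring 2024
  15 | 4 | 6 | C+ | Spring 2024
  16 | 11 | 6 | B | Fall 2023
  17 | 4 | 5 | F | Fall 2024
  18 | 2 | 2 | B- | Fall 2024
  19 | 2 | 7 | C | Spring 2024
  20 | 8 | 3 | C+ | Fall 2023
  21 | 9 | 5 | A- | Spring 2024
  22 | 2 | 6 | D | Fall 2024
SELECT name, year FROM students ORDER BY year DESC LIMIT 1

Execution result:
name | year
Ivy Johnson | 4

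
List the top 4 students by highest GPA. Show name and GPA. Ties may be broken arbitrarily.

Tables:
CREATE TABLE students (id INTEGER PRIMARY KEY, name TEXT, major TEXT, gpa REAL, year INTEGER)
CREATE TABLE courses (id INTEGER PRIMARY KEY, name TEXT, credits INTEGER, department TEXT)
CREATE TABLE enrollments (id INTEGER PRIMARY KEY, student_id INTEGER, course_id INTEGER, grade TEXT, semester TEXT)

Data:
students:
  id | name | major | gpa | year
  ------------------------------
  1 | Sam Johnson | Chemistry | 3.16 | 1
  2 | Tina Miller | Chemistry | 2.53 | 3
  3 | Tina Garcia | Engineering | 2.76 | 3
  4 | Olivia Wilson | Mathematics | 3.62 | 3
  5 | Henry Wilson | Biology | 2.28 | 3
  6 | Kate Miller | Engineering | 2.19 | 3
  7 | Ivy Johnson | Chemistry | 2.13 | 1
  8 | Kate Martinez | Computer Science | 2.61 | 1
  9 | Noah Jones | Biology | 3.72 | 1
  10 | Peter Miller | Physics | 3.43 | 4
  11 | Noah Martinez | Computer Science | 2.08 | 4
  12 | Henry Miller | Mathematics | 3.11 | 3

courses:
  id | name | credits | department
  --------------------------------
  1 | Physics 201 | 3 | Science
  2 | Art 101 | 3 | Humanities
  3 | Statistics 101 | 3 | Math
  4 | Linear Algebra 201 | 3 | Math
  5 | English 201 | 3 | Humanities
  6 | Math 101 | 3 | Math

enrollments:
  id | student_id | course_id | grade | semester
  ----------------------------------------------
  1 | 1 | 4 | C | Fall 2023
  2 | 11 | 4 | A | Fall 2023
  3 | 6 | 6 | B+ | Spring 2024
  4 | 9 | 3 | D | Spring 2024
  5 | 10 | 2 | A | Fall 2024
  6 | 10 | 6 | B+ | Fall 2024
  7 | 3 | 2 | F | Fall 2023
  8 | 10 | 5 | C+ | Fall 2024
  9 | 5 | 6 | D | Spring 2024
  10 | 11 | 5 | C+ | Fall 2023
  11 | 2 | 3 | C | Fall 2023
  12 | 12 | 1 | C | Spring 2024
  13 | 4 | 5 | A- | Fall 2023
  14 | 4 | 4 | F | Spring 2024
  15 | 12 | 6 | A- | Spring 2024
SELECT name, gpa FROM students ORDER BY gpa DESC LIMIT 4

Execution result:
name | gpa
Noah Jones | 3.72
Olivia Wilson | 3.62
Peter Miller | 3.43
Sam Johnson | 3.16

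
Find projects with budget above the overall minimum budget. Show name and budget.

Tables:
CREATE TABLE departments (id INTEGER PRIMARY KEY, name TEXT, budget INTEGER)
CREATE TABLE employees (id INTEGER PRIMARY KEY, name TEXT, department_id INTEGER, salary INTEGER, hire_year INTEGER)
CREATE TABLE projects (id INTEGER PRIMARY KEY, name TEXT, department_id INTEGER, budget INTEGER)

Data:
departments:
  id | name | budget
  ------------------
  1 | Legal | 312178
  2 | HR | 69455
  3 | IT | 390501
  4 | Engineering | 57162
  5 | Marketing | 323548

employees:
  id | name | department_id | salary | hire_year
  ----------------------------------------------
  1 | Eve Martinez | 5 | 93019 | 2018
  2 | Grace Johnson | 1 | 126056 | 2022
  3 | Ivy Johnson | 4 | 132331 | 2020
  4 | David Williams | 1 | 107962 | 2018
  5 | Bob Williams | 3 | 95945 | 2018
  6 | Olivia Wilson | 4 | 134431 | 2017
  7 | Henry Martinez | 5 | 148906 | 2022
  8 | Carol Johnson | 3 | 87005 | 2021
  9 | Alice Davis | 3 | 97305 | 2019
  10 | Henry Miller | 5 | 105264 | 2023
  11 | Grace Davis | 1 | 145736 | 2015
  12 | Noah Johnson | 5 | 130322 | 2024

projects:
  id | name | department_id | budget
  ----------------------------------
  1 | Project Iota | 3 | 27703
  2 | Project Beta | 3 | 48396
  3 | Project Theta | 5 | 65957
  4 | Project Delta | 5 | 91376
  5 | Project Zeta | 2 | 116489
SELECT name, budget FROM projects WHERE budget > (SELECT MIN(budget) FROM projects)

Execution result:
name | budget
Project Beta | 48396
Project Theta | 65957
Project Delta | 91376
Project Zeta | 116489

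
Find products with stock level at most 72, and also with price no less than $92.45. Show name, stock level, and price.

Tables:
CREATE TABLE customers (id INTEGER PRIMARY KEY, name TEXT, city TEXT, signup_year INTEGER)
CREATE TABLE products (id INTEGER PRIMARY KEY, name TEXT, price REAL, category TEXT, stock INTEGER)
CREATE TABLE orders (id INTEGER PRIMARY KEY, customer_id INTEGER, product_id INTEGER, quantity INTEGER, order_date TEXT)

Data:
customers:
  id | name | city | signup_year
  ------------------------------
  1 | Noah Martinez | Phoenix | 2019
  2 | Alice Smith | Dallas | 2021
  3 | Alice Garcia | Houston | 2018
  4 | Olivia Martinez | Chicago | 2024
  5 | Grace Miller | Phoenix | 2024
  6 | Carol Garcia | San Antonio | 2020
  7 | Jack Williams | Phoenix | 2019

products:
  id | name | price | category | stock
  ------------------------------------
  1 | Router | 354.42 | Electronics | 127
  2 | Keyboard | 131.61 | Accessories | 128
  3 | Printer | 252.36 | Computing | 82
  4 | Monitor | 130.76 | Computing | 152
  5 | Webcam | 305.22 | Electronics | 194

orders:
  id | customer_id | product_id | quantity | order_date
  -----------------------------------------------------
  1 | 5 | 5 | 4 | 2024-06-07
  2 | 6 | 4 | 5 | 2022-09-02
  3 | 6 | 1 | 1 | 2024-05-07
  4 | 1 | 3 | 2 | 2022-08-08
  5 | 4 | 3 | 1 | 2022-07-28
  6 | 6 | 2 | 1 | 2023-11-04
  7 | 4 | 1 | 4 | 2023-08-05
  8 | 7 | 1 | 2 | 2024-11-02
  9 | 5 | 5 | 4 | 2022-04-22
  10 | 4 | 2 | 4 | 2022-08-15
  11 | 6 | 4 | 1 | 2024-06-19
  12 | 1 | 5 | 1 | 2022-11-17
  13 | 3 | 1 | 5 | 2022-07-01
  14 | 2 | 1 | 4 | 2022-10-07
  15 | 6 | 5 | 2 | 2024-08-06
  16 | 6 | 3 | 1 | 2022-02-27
SELECT name, stock, price FROM products WHERE stock <= 72 AND price >= 92.45

Execution result:
(no rows)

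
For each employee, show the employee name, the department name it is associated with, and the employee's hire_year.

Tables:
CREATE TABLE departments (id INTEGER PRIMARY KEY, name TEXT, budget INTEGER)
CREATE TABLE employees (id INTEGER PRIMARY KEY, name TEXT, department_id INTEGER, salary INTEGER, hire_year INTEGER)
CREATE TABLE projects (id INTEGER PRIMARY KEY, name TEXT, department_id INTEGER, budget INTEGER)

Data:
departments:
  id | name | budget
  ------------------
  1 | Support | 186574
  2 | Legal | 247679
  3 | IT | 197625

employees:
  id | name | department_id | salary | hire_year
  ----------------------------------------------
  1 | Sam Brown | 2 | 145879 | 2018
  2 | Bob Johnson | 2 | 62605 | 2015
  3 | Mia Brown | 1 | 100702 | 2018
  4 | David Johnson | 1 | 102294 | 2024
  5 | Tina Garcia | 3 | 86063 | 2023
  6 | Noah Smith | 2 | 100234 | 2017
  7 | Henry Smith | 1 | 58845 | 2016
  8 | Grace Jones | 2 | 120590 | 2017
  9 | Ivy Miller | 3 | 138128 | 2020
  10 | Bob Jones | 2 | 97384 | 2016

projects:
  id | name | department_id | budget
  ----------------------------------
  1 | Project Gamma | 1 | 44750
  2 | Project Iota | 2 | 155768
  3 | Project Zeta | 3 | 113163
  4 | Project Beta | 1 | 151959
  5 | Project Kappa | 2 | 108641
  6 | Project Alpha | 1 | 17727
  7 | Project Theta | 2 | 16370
SELECT c.name, p.name AS department, c.hire_year FROM employees c JOIN departments p ON c.department_id = p.id

Execution result:
name | department | hire_year
Sam Brown | Legal | 2018
Bob Johnson | Legal | 2015
Mia Brown | Support | 2018
David Johnson | Support | 2024
Tina Garcia | IT | 2023
Noah Smith | Legal | 2017
Henry Smith | Support | 2016
Grace Jones | Legal | 2017
Ivy Miller | IT | 2020
Bob Jones | Legal | 2016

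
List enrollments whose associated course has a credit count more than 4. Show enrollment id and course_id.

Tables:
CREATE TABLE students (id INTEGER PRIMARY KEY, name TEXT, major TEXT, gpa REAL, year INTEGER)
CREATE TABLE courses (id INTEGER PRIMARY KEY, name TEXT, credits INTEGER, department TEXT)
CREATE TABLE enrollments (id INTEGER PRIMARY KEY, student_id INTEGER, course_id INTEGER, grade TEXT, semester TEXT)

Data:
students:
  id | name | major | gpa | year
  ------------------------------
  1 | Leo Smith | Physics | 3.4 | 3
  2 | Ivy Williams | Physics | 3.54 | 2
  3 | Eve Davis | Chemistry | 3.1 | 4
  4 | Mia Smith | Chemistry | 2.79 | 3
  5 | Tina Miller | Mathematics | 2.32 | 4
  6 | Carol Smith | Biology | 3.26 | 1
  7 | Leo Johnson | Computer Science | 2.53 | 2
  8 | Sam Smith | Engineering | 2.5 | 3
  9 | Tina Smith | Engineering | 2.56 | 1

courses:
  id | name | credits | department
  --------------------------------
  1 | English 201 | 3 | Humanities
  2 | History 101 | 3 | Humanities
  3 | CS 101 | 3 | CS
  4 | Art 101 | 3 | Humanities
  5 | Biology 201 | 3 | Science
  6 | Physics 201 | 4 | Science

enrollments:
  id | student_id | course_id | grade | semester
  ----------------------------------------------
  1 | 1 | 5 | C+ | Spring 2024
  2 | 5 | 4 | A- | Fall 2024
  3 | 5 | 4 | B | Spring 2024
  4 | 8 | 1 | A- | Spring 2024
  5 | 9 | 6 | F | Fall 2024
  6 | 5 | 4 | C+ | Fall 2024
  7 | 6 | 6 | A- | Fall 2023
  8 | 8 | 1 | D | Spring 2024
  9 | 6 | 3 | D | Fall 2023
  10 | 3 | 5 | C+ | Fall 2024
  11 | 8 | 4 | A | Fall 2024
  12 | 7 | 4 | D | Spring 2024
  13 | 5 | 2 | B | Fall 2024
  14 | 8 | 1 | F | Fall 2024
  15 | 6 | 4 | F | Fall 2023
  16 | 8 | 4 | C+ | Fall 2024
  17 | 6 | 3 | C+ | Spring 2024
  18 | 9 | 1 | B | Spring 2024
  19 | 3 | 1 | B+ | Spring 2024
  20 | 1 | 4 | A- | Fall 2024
SELECT id, course_id FROM enrollments WHERE course_id IN (SELECT id FROM courses WHERE credits > 4)

Execution result:
(no rows)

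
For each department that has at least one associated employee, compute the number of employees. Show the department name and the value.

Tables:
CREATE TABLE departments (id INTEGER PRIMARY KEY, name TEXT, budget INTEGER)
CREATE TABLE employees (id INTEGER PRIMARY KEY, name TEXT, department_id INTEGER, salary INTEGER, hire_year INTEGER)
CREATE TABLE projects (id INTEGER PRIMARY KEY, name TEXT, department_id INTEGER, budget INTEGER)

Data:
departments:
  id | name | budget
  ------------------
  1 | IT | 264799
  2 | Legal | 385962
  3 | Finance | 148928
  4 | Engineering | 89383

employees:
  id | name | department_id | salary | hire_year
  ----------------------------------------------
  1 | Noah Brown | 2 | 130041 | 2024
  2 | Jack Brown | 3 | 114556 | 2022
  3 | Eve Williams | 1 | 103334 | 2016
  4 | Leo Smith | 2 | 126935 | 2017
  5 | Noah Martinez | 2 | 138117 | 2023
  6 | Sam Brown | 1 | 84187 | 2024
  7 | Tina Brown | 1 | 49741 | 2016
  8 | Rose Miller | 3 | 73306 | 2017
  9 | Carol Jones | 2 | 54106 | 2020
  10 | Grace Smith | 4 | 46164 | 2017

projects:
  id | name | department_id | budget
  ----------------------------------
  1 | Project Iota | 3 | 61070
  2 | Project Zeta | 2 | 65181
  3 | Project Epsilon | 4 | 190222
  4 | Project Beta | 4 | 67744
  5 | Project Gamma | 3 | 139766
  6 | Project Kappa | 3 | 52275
SELECT p.name, COUNT(*) AS n FROM employees c JOIN departments p ON c.department_id = p.id GROUP BY p.id, p.name

Execution result:
name | n
IT | 3
Legal | 4
Finance | 2
Engineering | 1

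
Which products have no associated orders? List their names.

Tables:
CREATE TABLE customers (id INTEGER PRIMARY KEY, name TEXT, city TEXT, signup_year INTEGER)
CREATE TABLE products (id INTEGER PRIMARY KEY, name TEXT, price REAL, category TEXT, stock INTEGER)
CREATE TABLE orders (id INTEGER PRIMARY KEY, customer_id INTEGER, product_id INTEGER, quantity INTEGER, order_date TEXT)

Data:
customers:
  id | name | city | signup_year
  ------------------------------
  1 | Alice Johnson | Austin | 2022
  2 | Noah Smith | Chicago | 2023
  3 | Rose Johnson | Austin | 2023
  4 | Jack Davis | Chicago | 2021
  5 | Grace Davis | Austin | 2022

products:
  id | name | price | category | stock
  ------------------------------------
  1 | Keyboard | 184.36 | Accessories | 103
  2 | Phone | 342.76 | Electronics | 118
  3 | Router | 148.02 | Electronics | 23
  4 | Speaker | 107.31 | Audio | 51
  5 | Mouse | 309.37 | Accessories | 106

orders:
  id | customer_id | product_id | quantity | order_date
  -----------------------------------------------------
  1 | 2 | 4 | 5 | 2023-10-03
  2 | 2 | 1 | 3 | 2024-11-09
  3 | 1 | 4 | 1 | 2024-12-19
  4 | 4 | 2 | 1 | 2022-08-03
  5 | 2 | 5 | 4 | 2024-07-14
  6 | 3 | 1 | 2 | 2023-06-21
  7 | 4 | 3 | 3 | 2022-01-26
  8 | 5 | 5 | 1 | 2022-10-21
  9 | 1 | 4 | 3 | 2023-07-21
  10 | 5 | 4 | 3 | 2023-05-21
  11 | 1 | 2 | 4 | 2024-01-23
SELECT p.name FROM products p LEFT JOIN orders c ON c.product_id = p.id WHERE c.id IS NULL

Execution result:
(no rows)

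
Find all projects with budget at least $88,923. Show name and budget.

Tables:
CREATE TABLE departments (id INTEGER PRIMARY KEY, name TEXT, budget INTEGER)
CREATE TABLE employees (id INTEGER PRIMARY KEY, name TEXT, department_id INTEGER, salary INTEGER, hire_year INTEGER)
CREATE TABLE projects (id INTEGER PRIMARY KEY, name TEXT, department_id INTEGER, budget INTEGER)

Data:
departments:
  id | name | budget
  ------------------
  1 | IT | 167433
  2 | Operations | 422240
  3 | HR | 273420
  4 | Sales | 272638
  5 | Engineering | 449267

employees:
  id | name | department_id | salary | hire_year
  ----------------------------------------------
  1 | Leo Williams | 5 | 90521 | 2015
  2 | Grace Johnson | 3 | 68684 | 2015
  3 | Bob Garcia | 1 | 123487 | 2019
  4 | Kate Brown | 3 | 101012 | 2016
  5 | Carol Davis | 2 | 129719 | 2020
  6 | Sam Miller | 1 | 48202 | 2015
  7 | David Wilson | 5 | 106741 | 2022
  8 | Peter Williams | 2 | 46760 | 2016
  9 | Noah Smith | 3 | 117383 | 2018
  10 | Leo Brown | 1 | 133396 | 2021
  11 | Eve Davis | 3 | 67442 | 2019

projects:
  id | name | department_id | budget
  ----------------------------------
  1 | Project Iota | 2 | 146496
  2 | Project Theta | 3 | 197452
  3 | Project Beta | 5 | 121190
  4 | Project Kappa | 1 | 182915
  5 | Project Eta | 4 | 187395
SELECT name, budget FROM projects WHERE budget >= 88923

Execution result:
name | budget
Project Iota | 146496
Project Theta | 197452
Project Beta | 121190
Project Kappa | 182915
Project Eta | 187395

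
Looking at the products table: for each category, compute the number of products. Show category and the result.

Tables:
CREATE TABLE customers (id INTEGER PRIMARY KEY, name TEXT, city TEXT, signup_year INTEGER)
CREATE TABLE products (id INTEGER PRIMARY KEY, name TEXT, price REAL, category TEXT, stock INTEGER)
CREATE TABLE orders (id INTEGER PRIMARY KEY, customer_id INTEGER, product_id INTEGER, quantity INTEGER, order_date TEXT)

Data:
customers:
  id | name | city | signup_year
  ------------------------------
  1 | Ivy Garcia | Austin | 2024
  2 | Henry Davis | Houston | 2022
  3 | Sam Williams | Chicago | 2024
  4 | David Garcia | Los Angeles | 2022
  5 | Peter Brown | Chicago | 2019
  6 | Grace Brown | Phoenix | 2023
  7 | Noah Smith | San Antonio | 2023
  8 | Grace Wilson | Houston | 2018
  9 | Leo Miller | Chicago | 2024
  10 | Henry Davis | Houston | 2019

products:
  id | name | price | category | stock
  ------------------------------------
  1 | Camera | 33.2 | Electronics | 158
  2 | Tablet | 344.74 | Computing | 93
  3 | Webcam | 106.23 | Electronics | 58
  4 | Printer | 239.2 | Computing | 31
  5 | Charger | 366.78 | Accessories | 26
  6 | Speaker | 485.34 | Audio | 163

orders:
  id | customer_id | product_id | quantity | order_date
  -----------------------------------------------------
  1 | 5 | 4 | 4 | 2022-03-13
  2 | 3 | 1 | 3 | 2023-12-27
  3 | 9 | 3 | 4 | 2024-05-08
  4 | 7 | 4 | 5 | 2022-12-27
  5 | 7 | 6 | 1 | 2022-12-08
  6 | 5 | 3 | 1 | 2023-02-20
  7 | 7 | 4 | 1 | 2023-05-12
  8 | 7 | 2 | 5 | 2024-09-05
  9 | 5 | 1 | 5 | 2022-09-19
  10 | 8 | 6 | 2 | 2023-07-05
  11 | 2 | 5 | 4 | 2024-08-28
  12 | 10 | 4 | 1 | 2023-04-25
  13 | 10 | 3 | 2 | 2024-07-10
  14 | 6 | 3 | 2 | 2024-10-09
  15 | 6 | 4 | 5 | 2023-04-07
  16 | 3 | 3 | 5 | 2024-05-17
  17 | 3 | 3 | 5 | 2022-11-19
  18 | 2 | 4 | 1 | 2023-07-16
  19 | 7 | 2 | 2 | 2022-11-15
SELECT category, COUNT(*) AS n FROM products GROUP BY category

Execution result:
category | n
Accessories | 1
Audio | 1
Computing | 2
Electronics | 2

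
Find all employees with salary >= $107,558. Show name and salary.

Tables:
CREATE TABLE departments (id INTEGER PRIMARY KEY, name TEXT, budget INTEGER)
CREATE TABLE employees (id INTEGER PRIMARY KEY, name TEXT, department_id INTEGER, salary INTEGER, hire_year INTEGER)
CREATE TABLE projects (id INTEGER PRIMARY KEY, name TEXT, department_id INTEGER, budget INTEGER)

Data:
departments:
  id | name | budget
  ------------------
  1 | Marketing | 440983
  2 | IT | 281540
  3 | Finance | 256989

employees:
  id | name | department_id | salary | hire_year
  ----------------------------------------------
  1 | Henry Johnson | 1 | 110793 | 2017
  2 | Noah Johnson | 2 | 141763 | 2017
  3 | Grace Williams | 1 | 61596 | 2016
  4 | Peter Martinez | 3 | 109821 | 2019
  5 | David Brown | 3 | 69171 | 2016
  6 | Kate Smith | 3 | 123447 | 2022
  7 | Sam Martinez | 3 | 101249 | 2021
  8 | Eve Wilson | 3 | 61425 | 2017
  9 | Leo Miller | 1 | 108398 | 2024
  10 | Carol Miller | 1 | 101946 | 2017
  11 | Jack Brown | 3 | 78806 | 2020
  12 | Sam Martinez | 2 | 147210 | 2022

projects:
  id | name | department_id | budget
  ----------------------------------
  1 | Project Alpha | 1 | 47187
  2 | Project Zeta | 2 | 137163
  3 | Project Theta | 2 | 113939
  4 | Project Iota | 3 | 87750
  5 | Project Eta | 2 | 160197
SELECT name, salary FROM employees WHERE salary >= 107558

Execution result:
name | salary
Henry Johnson | 110793
Noah Johnson | 141763
Peter Martinez | 109821
Kate Smith | 123447
Leo Miller | 108398
Sam Martinez | 147210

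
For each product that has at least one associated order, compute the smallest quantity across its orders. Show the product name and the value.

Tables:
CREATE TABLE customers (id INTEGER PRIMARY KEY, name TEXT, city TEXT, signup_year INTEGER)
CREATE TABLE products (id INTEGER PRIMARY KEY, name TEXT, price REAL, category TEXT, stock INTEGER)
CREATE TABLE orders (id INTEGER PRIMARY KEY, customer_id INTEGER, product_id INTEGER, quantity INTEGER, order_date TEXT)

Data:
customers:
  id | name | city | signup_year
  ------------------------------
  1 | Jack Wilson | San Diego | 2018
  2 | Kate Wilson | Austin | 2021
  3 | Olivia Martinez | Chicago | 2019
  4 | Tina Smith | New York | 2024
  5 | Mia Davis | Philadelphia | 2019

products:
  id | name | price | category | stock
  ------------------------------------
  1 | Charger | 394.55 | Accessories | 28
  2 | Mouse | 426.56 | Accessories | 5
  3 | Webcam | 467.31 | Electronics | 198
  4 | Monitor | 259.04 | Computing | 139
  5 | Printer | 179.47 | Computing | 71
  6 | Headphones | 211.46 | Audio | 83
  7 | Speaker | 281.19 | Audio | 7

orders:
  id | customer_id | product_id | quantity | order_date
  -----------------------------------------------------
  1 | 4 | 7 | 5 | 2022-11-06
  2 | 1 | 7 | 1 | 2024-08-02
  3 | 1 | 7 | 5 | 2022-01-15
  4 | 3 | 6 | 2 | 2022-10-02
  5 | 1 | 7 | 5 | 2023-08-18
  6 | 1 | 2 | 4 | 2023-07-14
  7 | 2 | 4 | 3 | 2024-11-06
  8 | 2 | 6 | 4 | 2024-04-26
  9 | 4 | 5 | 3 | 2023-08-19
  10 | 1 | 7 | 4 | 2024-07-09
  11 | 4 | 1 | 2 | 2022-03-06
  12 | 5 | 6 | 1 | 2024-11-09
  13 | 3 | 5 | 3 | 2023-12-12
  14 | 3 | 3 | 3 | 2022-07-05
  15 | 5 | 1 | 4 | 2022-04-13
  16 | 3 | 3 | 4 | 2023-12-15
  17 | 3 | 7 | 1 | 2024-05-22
SELECT p.name, MIN(c.quantity) AS min_quantity FROM orders c JOIN products p ON c.product_id = p.id GROUP BY p.id, p.name

Execution result:
name | min_quantity
Charger | 2
Mouse | 4
Webcam | 3
Monitor | 3
Printer | 3
Headphones | 1
Speaker | 1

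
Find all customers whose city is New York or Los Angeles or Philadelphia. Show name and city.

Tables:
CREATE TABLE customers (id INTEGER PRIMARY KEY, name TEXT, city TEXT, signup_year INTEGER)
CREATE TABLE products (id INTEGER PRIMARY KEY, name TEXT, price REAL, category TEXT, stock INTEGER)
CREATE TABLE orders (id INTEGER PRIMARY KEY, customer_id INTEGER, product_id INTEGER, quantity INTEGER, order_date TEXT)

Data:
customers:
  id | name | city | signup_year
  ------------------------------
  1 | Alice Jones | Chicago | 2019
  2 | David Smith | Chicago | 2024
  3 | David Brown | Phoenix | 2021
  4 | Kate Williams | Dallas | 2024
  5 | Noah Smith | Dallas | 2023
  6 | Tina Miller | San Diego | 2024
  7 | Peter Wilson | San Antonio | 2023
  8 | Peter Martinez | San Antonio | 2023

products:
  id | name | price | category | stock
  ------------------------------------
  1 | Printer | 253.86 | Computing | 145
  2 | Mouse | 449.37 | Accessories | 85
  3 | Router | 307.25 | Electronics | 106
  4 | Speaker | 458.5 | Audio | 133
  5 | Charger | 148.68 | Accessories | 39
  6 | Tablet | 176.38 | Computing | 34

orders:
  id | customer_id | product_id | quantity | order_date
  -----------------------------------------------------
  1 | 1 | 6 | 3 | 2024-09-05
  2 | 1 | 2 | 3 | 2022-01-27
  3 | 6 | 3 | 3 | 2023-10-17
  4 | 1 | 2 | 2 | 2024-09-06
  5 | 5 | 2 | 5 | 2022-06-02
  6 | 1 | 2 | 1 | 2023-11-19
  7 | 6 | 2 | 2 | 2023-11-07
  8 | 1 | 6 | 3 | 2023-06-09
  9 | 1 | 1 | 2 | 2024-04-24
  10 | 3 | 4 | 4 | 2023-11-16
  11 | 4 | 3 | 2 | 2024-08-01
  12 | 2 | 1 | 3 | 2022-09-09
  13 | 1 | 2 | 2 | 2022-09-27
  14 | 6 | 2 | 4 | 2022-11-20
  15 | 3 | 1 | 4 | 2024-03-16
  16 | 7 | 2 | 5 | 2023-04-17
SELECT name, city FROM customers WHERE city IN ('New York', 'Los Angeles', 'Philadelphia')

Execution result:
(no rows)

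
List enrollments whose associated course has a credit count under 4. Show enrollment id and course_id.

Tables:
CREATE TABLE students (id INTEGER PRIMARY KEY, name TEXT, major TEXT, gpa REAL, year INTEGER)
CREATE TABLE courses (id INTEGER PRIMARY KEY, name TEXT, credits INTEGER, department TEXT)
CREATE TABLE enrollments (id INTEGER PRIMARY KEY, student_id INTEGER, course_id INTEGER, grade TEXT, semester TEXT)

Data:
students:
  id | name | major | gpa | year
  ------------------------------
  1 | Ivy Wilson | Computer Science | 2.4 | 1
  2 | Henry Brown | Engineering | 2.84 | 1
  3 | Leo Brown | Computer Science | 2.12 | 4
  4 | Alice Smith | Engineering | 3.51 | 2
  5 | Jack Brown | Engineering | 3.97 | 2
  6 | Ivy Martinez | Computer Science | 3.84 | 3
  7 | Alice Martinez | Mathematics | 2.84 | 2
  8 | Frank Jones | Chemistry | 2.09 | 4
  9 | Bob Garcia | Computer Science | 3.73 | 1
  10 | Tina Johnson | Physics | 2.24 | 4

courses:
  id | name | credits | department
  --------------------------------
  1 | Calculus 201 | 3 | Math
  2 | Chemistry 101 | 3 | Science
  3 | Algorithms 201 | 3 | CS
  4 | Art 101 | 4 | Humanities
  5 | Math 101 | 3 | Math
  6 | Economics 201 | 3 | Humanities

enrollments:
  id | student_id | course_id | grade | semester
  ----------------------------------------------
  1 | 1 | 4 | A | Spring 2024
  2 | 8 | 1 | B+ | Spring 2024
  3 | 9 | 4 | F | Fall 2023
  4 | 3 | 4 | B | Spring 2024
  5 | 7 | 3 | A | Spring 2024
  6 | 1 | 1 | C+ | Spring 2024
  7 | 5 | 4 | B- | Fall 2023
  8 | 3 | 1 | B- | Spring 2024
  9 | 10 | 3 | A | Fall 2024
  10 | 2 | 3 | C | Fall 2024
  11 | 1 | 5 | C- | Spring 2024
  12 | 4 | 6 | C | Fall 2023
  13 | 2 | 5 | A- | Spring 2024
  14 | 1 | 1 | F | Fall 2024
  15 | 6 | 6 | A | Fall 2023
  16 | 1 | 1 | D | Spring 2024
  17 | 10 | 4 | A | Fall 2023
SELECT id, course_id FROM enrollments WHERE course_id IN (SELECT id FROM courses WHERE credits < 4)

Execution result:
id | course_id
2 | 1
5 | 3
6 | 1
8 | 1
9 | 3
10 | 3
11 | 5
12 | 6
13 | 5
14 | 1
15 | 6
16 | 1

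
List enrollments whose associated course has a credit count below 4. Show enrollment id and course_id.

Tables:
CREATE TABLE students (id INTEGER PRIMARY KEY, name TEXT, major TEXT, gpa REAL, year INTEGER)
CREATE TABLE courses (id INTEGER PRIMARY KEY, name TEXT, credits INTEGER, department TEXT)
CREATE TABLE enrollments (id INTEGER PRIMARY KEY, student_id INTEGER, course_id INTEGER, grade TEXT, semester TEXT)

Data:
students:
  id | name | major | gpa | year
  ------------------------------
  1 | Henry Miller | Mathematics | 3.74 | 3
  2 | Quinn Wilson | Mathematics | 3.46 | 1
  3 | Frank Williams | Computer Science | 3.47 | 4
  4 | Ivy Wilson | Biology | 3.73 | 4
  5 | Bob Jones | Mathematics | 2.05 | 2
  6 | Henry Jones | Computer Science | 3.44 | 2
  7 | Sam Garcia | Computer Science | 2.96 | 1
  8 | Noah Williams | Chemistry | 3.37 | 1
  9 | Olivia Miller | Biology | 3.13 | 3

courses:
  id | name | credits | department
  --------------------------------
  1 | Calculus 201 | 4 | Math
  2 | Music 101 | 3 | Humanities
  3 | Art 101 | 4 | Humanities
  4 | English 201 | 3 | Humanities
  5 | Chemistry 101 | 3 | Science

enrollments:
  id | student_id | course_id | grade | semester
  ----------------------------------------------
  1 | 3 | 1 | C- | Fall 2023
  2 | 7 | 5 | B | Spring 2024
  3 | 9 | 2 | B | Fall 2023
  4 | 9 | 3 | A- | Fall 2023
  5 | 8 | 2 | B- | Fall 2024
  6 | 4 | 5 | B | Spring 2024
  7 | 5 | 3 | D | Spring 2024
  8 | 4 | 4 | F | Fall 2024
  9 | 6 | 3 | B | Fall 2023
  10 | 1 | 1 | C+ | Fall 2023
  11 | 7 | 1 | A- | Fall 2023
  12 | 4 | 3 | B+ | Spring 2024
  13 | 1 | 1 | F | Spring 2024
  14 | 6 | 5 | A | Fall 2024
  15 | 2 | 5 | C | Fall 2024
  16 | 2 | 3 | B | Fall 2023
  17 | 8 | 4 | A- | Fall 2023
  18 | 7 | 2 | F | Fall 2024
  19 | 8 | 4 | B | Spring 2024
SELECT id, course_id FROM enrollments WHERE course_id IN (SELECT id FROM courses WHERE credits < 4)

Execution result:
id | course_id
2 | 5
3 | 2
5 | 2
6 | 5
8 | 4
14 | 5
15 | 5
17 | 4
18 | 2
19 | 4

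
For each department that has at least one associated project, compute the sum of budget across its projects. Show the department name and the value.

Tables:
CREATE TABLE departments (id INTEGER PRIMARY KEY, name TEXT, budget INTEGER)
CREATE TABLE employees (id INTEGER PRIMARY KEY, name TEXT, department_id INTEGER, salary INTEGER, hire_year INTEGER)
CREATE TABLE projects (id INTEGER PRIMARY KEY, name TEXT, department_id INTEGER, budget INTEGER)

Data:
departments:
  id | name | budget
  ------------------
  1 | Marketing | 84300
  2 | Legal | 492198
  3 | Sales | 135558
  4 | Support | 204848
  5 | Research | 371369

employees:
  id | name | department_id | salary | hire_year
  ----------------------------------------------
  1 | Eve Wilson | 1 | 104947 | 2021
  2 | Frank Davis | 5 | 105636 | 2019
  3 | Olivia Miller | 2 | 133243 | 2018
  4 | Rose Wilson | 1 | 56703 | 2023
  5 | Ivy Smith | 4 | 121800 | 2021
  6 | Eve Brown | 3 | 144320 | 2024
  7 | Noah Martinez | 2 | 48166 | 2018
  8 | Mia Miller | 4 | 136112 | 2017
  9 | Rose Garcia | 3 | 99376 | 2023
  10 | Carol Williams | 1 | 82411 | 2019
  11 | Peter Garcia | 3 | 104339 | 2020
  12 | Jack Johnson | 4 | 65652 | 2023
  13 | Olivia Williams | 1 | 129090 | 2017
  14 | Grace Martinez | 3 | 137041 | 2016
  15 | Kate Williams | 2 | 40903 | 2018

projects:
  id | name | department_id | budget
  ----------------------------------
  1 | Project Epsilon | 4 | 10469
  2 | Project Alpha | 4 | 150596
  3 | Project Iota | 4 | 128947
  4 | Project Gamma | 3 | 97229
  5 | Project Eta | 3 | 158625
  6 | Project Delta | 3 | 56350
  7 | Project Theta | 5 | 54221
SELECT p.name, SUM(c.budget) AS sum_budget FROM projects c JOIN departments p ON c.department_id = p.id GROUP BY p.id, p.name

Execution result:
name | sum_budget
Sales | 312204
Support | 290012
Research | 54221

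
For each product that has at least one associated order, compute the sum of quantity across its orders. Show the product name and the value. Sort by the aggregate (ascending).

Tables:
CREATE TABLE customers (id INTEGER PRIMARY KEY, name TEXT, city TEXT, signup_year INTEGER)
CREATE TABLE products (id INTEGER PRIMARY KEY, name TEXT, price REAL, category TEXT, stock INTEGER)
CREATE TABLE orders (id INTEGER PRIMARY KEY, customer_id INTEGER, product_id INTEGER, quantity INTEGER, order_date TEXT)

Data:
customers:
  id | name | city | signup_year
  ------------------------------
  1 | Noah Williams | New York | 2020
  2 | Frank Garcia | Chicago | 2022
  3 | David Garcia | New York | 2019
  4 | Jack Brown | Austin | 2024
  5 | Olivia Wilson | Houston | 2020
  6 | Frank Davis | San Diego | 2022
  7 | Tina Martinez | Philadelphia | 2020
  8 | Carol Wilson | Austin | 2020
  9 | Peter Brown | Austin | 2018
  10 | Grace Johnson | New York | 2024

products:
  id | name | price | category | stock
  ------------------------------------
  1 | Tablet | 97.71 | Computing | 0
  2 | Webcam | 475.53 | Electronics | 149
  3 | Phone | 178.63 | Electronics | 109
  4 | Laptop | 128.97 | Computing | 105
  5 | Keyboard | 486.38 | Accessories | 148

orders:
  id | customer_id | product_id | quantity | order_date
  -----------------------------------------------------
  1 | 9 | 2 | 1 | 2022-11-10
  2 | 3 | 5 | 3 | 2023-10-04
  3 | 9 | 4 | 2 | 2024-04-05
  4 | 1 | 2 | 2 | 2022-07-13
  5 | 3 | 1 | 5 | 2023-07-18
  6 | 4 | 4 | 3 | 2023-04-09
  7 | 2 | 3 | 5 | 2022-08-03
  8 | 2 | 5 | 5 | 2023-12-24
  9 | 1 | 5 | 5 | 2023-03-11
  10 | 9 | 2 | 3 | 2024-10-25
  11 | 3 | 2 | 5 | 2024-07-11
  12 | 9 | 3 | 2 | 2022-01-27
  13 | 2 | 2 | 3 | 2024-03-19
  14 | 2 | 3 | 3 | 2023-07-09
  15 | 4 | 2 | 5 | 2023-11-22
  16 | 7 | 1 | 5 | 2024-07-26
SELECT p.name, SUM(c.quantity) AS sum_quantity FROM orders c JOIN products p ON c.product_id = p.id GROUP BY p.id, p.name ORDER BY sum_quantity ASC

Execution result:
name | sum_quantity
Laptop | 5
Tablet | 10
Phone | 10
Keyboard | 13
Webcam | 19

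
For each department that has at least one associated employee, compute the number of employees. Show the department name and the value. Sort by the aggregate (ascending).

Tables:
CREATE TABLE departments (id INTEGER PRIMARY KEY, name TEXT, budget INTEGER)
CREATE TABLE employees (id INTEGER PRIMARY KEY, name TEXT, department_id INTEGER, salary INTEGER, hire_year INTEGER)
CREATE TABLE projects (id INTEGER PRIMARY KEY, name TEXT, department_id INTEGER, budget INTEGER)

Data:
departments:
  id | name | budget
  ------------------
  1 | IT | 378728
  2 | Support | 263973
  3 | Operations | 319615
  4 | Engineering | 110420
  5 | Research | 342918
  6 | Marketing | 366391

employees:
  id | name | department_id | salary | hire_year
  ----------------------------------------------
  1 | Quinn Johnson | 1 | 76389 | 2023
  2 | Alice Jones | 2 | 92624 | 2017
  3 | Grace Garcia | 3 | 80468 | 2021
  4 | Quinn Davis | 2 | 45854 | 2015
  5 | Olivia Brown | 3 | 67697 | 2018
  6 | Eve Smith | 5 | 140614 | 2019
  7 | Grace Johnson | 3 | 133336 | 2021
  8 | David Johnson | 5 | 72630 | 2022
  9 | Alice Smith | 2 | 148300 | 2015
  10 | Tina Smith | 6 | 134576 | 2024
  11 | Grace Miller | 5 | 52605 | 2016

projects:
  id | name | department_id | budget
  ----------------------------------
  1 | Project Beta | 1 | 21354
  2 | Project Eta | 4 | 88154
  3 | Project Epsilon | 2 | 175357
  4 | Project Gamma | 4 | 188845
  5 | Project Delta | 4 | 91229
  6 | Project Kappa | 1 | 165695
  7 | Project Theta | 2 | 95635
SELECT p.name, COUNT(*) AS n FROM employees c JOIN departments p ON c.department_id = p.id GROUP BY p.id, p.name ORDER BY n ASC

Execution result:
name | n
IT | 1
Marketing | 1
Support | 3
Operations | 3
Research | 3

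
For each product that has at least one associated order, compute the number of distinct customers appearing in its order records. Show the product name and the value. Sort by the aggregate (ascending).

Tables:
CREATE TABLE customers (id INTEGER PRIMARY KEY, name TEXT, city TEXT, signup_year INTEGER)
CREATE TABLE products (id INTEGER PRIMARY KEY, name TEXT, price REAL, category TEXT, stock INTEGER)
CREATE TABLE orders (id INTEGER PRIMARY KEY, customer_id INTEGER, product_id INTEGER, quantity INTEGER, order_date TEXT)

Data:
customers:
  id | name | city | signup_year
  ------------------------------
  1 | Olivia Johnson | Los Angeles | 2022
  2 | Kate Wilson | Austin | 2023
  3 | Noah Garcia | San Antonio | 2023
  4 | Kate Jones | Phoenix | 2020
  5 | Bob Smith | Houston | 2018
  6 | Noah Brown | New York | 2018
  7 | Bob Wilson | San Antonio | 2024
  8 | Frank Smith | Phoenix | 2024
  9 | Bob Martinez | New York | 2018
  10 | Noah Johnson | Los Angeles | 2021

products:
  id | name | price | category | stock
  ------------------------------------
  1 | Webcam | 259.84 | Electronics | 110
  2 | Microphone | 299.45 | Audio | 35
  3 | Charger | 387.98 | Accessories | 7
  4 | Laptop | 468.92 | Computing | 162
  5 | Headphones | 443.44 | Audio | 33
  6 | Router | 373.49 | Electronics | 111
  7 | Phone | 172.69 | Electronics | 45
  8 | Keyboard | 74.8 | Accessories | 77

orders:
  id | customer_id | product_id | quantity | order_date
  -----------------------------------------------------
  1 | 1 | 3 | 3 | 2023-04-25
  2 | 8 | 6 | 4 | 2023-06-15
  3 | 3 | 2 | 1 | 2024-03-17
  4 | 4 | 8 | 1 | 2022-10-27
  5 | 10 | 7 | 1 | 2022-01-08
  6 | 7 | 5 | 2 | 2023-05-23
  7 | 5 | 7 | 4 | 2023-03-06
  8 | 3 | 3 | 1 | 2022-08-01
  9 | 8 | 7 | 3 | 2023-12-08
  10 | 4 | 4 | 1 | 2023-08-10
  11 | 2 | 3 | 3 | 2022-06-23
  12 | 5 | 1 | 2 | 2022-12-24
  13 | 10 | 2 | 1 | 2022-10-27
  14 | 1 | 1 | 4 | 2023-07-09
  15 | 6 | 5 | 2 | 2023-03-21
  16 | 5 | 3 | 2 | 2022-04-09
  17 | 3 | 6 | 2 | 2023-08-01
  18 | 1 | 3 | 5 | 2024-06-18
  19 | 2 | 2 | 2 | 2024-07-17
SELECT p.name, COUNT(DISTINCT c.customer_id) AS distinct_customer_count FROM orders c JOIN products p ON c.product_id = p.id GROUP BY p.id, p.name ORDER BY distinct_customer_count ASC

Execution result:
name | distinct_customer_count
Laptop | 1
Keyboard | 1
Webcam | 2
Headphones | 2
Router | 2
Microphone | 3
Phone | 3
Charger | 4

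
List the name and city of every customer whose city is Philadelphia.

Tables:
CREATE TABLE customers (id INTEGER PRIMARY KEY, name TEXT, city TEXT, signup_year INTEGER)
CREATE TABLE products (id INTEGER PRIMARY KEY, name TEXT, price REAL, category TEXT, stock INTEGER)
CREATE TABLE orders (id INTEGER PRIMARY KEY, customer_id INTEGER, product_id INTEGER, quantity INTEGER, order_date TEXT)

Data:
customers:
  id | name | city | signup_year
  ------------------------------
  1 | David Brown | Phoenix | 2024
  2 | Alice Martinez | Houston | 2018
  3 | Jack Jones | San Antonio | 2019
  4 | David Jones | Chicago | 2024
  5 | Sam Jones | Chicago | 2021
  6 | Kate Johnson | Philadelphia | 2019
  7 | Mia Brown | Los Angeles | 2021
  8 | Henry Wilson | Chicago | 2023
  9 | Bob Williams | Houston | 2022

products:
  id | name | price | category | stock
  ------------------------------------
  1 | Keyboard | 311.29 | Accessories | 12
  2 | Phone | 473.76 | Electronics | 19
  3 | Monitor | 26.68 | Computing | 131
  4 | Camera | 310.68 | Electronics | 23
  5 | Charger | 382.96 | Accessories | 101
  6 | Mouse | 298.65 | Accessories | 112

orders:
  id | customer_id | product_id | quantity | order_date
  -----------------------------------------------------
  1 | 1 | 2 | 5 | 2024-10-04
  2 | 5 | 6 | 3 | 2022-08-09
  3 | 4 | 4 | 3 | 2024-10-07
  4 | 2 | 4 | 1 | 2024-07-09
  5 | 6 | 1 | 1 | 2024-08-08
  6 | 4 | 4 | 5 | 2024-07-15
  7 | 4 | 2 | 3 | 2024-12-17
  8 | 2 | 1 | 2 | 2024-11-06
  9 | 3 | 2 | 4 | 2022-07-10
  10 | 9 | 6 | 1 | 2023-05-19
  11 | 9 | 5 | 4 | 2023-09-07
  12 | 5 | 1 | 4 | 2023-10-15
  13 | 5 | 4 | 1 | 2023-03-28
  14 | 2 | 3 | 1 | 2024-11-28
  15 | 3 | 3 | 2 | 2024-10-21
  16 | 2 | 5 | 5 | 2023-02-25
SELECT name, city FROM customers WHERE city = 'Philadelphia'

Execution result:
name | city
Kate Johnson | Philadelphia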